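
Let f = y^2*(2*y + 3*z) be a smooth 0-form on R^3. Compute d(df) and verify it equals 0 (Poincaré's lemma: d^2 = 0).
d(df) = 0

Step 1: df = sum_i (∂f/∂x_i) dx_i = (0) dx + (6*y*(y + z)) dy + (3*y^2) dz.
Step 2: Apply d again. Using the 1-form formula, the coefficient of dx ∧ dy in d(df) is ∂^2 f/∂x ∂y - ∂^2 f/∂y ∂x = (0) - (0) = 0 (equality of mixed partials for smooth f).
Similarly for dx ∧ dz and dy ∧ dz — all coefficients vanish. So d(df) = 0.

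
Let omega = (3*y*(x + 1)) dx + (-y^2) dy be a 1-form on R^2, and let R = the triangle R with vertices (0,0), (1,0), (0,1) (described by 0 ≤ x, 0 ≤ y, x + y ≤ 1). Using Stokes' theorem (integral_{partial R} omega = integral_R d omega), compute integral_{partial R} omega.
integral_(partial R) omega = -2

Stokes: integral_partial_R omega = integral_R d omega with d omega = (∂Q/∂x - ∂P/∂y) dx ∧ dy.
  ∂Q/∂x = 0
  ∂P/∂y = 3*x + 3
  integrand = ∂Q/∂x - ∂P/∂y = -3*x - 3.
Integrating over R: integral_0^1 integral_0^{1-x} (-3*x - 3) dy dx = -2.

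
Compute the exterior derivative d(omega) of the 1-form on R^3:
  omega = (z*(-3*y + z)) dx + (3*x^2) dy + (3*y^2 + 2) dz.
d(omega) = (6*x + 3*z) dx ∧ dy + (3*y - 2*z) dx ∧ dz + (6*y) dy ∧ dz

For a 1-form omega = sum_i f_i dx_i, the exterior derivative is
  d(omega) = sum_{i < j} (∂f_j/∂x_i - ∂f_i/∂x_j) dx_i ∧ dx_j.
  coefficient of dx ∧ dy: ∂f_2/∂x - ∂f_1/∂y = ∂(3*x^2)/∂x - ∂(z*(-3*y + z))/∂y = 6*x + 3*z
  coefficient of dx ∧ dz: ∂f_3/∂x - ∂f_1/∂z = ∂(3*y^2 + 2)/∂x - ∂(z*(-3*y + z))/∂z = 3*y - 2*z
  coefficient of dy ∧ dz: ∂f_3/∂y - ∂f_2/∂z = ∂(3*y^2 + 2)/∂y - ∂(3*x^2)/∂z = 6*y
Assembling: d(omega) = (6*x + 3*z) dx ∧ dy + (3*y - 2*z) dx ∧ dz + (6*y) dy ∧ dz.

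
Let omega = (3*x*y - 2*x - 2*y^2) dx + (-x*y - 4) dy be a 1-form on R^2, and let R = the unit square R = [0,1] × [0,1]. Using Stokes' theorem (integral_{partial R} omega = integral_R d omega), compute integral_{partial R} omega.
integral_(partial R) omega = 0

Stokes: integral_partial_R omega = integral_R d omega with d omega = (∂Q/∂x - ∂P/∂y) dx ∧ dy.
  ∂Q/∂x = -y
  ∂P/∂y = 3*x - 4*y
  integrand = ∂Q/∂x - ∂P/∂y = -3*x + 3*y.
Integrating over R: integral_0^1 integral_0^1 (-3*x + 3*y) dx dy = 0.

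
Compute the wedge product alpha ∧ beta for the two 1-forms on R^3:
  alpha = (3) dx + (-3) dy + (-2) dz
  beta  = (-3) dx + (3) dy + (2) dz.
alpha ∧ beta = 0

Distribute the wedge, using dx_i ∧ dx_j = -dx_j ∧ dx_i and dx_i ∧ dx_i = 0. For each pair (i, j) with i < j, the coefficient of dx_i ∧ dx_j in alpha ∧ beta is (alpha_i * beta_j - alpha_j * beta_i). Collecting: alpha ∧ beta = 0.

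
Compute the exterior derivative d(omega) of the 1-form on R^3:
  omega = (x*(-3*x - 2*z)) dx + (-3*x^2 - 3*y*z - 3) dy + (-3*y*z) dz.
d(omega) = (-6*x) dx ∧ dy + (2*x) dx ∧ dz + (3*y - 3*z) dy ∧ dz

For a 1-form omega = sum_i f_i dx_i, the exterior derivative is
  d(omega) = sum_{i < j} (∂f_j/∂x_i - ∂f_i/∂x_j) dx_i ∧ dx_j.
  coefficient of dx ∧ dy: ∂f_2/∂x - ∂f_1/∂y = ∂(-3*x^2 - 3*y*z - 3)/∂x - ∂(x*(-3*x - 2*z))/∂y = -6*x
  coefficient of dx ∧ dz: ∂f_3/∂x - ∂f_1/∂z = ∂(-3*y*z)/∂x - ∂(x*(-3*x - 2*z))/∂z = 2*x
  coefficient of dy ∧ dz: ∂f_3/∂y - ∂f_2/∂z = ∂(-3*y*z)/∂y - ∂(-3*x^2 - 3*y*z - 3)/∂z = 3*y - 3*z
Assembling: d(omega) = (-6*x) dx ∧ dy + (2*x) dx ∧ dz + (3*y - 3*z) dy ∧ dz.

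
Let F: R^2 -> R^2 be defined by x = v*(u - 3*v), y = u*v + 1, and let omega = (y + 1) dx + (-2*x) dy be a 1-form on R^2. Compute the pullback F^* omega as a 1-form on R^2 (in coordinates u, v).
F^* omega = (v*(-u*v + 6*v^2 + 2)) du + (-u^2*v + 2*u - 12*v) dv

Using F^*(f dg) = (f ∘ F) d(g ∘ F), substitute each coordinate x_i by F_i(u, v) in f_i, and replace dx_i by d F_i = (∂F_i/∂u) du + (∂F_i/∂v) dv.
  For the x component: f_1(F) = u*v + 2; d F_1 = (v) du + (u - 6*v) dv
  For the y component: f_2(F) = 2*v*(-u + 3*v); d F_2 = (v) du + (u) dv
Combining and collecting du, dv coefficients:
  coeff of du: v*(-u*v + 6*v^2 + 2)
  coeff of dv: -u^2*v + 2*u - 12*v
F^* omega = (v*(-u*v + 6*v^2 + 2)) du + (-u^2*v + 2*u - 12*v) dv.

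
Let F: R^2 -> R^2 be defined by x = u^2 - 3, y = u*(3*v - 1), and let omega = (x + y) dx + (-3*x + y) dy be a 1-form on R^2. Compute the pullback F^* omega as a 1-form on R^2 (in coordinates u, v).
F^* omega = (2*u^3 - 3*u^2*v + u^2 + 9*u*v^2 - 6*u*v - 5*u + 27*v - 9) du + (3*u*(-3*u^2 + 3*u*v - u + 9)) dv

Using F^*(f dg) = (f ∘ F) d(g ∘ F), substitute each coordinate x_i by F_i(u, v) in f_i, and replace dx_i by d F_i = (∂F_i/∂u) du + (∂F_i/∂v) dv.
  For the x component: f_1(F) = u^2 + 3*u*v - u - 3; d F_1 = (2*u) du + (0) dv
  For the y component: f_2(F) = -3*u^2 + 3*u*v - u + 9; d F_2 = (3*v - 1) du + (3*u) dv
Combining and collecting du, dv coefficients:
  coeff of du: 2*u^3 - 3*u^2*v + u^2 + 9*u*v^2 - 6*u*v - 5*u + 27*v - 9
  coeff of dv: 3*u*(-3*u^2 + 3*u*v - u + 9)
F^* omega = (2*u^3 - 3*u^2*v + u^2 + 9*u*v^2 - 6*u*v - 5*u + 27*v - 9) du + (3*u*(-3*u^2 + 3*u*v - u + 9)) dv.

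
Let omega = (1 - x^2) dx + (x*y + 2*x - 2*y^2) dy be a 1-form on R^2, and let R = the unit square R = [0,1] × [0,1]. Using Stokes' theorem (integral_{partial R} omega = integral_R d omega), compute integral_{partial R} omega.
integral_(partial R) omega = 5/2

Stokes: integral_partial_R omega = integral_R d omega with d omega = (∂Q/∂x - ∂P/∂y) dx ∧ dy.
  ∂Q/∂x = y + 2
  ∂P/∂y = 0
  integrand = ∂Q/∂x - ∂P/∂y = y + 2.
Integrating over R: integral_0^1 integral_0^1 (y + 2) dx dy = 5/2.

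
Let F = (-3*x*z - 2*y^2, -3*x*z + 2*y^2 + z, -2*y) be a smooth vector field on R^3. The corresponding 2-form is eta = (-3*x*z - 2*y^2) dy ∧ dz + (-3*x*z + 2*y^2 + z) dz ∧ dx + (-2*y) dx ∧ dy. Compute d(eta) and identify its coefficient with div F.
d(eta) = (4*y - 3*z) dx ∧ dy ∧ dz; div F = 4*y - 3*z

For a 2-form in R^3 of the form above, applying d gives a 3-form with coefficient ∂P/∂x + ∂Q/∂y + ∂R/∂z:
  ∂P/∂x = -3*z
  ∂Q/∂y = 4*y
  ∂R/∂z = 0
Sum = 4*y - 3*z, which is exactly div F.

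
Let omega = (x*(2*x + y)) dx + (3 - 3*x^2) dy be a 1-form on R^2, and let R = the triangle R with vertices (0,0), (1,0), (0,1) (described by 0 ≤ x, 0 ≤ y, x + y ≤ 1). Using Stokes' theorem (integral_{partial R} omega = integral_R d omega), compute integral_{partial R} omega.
integral_(partial R) omega = -7/6

Stokes: integral_partial_R omega = integral_R d omega with d omega = (∂Q/∂x - ∂P/∂y) dx ∧ dy.
  ∂Q/∂x = -6*x
  ∂P/∂y = x
  integrand = ∂Q/∂x - ∂P/∂y = -7*x.
Integrating over R: integral_0^1 integral_0^{1-x} (-7*x) dy dx = -7/6.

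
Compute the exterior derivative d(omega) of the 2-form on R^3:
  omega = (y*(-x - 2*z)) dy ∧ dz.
d(omega) = (-y) dx ∧ dy ∧ dz

For a 2-form omega = sum_{i<j} g_{ij} dx_i ∧ dx_j, the exterior derivative is
  d(omega) = sum_{i<j} d(g_{ij}) ∧ dx_i ∧ dx_j = sum_{i<j, k} (∂g_{ij}/∂x_k) dx_k ∧ dx_i ∧ dx_j.
Expand each term, using dx_k ∧ dx_i ∧ dx_j = sgn(permutation) dx_{(a)} ∧ dx_{(b)} ∧ dx_{(c)} with (a < b < c) sorted:
  d(y*(-x - 2*z)) includes (∂/∂x)(y*(-x - 2*z)) dx = (-y) dx, which multiplied by dy ∧ dz gives (-y) dx ∧ dy ∧ dz
Collecting like 3-forms: d(omega) = (-y) dx ∧ dy ∧ dz.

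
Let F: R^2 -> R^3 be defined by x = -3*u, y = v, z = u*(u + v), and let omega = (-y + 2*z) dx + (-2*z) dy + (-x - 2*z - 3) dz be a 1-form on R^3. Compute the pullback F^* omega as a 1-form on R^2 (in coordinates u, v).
F^* omega = (u*(-4*u^2 - 6*u*v - 2*v^2 - 3*v - 6)) du + (u*(-2*u^2 - 2*u*v + u - 2*v - 3)) dv

Using F^*(f dg) = (f ∘ F) d(g ∘ F), substitute each coordinate x_i by F_i(u, v) in f_i, and replace dx_i by d F_i = (∂F_i/∂u) du + (∂F_i/∂v) dv.
  For the x component: f_1(F) = 2*u^2 + 2*u*v - v; d F_1 = (-3) du + (0) dv
  For the y component: f_2(F) = 2*u*(-u - v); d F_2 = (0) du + (1) dv
  For the z component: f_3(F) = -2*u^2 - 2*u*v + 3*u - 3; d F_3 = (2*u + v) du + (u) dv
Combining and collecting du, dv coefficients:
  coeff of du: u*(-4*u^2 - 6*u*v - 2*v^2 - 3*v - 6)
  coeff of dv: u*(-2*u^2 - 2*u*v + u - 2*v - 3)
F^* omega = (u*(-4*u^2 - 6*u*v - 2*v^2 - 3*v - 6)) du + (u*(-2*u^2 - 2*u*v + u - 2*v - 3)) dv.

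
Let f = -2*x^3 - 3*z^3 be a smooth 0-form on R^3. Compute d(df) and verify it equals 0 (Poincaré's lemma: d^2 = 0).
d(df) = 0

Step 1: df = sum_i (∂f/∂x_i) dx_i = (-6*x^2) dx + (0) dy + (-9*z^2) dz.
Step 2: Apply d again. Using the 1-form formula, the coefficient of dx ∧ dy in d(df) is ∂^2 f/∂x ∂y - ∂^2 f/∂y ∂x = (0) - (0) = 0 (equality of mixed partials for smooth f).
Similarly for dx ∧ dz and dy ∧ dz — all coefficients vanish. So d(df) = 0.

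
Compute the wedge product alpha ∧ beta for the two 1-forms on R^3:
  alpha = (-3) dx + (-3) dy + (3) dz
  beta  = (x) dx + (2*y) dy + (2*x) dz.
alpha ∧ beta = (3*x - 6*y) dx ∧ dy + (-9*x) dx ∧ dz + (-6*x - 6*y) dy ∧ dz

Distribute the wedge, using dx_i ∧ dx_j = -dx_j ∧ dx_i and dx_i ∧ dx_i = 0. For each pair (i, j) with i < j, the coefficient of dx_i ∧ dx_j in alpha ∧ beta is (alpha_i * beta_j - alpha_j * beta_i). Collecting: alpha ∧ beta = (3*x - 6*y) dx ∧ dy + (-9*x) dx ∧ dz + (-6*x - 6*y) dy ∧ dz.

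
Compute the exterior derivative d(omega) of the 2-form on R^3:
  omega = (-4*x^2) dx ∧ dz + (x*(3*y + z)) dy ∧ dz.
d(omega) = (3*y + z) dx ∧ dy ∧ dz

For a 2-form omega = sum_{i<j} g_{ij} dx_i ∧ dx_j, the exterior derivative is
  d(omega) = sum_{i<j} d(g_{ij}) ∧ dx_i ∧ dx_j = sum_{i<j, k} (∂g_{ij}/∂x_k) dx_k ∧ dx_i ∧ dx_j.
Expand each term, using dx_k ∧ dx_i ∧ dx_j = sgn(permutation) dx_{(a)} ∧ dx_{(b)} ∧ dx_{(c)} with (a < b < c) sorted:
  d(x*(3*y + z)) includes (∂/∂x)(x*(3*y + z)) dx = (3*y + z) dx, which multiplied by dy ∧ dz gives (3*y + z) dx ∧ dy ∧ dz
Collecting like 3-forms: d(omega) = (3*y + z) dx ∧ dy ∧ dz.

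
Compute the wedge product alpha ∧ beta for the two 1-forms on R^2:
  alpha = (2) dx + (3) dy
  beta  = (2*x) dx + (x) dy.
alpha ∧ beta = (-4*x) dx ∧ dy

Distribute the wedge, using dx_i ∧ dx_j = -dx_j ∧ dx_i and dx_i ∧ dx_i = 0. For each pair (i, j) with i < j, the coefficient of dx_i ∧ dx_j in alpha ∧ beta is (alpha_i * beta_j - alpha_j * beta_i). Collecting: alpha ∧ beta = (-4*x) dx ∧ dy.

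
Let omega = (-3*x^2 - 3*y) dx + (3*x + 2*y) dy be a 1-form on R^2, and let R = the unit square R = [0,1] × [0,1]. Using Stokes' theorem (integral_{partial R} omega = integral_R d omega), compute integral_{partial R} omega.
integral_(partial R) omega = 6

Stokes: integral_partial_R omega = integral_R d omega with d omega = (∂Q/∂x - ∂P/∂y) dx ∧ dy.
  ∂Q/∂x = 3
  ∂P/∂y = -3
  integrand = ∂Q/∂x - ∂P/∂y = 6.
Integrating over R: integral_0^1 integral_0^1 (6) dx dy = 6.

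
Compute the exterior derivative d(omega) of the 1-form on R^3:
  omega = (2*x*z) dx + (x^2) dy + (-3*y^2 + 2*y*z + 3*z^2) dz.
d(omega) = (2*x) dx ∧ dy + (-2*x) dx ∧ dz + (-6*y + 2*z) dy ∧ dz

For a 1-form omega = sum_i f_i dx_i, the exterior derivative is
  d(omega) = sum_{i < j} (∂f_j/∂x_i - ∂f_i/∂x_j) dx_i ∧ dx_j.
  coefficient of dx ∧ dy: ∂f_2/∂x - ∂f_1/∂y = ∂(x^2)/∂x - ∂(2*x*z)/∂y = 2*x
  coefficient of dx ∧ dz: ∂f_3/∂x - ∂f_1/∂z = ∂(-3*y^2 + 2*y*z + 3*z^2)/∂x - ∂(2*x*z)/∂z = -2*x
  coefficient of dy ∧ dz: ∂f_3/∂y - ∂f_2/∂z = ∂(-3*y^2 + 2*y*z + 3*z^2)/∂y - ∂(x^2)/∂z = -6*y + 2*z
Assembling: d(omega) = (2*x) dx ∧ dy + (-2*x) dx ∧ dz + (-6*y + 2*z) dy ∧ dz.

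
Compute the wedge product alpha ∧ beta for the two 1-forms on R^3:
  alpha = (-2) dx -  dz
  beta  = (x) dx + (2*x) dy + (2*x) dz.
alpha ∧ beta = (-4*x) dx ∧ dy + (-3*x) dx ∧ dz + (2*x) dy ∧ dz

Distribute the wedge, using dx_i ∧ dx_j = -dx_j ∧ dx_i and dx_i ∧ dx_i = 0. For each pair (i, j) with i < j, the coefficient of dx_i ∧ dx_j in alpha ∧ beta is (alpha_i * beta_j - alpha_j * beta_i). Collecting: alpha ∧ beta = (-4*x) dx ∧ dy + (-3*x) dx ∧ dz + (2*x) dy ∧ dz.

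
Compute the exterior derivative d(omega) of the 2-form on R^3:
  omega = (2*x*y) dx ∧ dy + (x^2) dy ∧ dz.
d(omega) = (2*x) dx ∧ dy ∧ dz

For a 2-form omega = sum_{i<j} g_{ij} dx_i ∧ dx_j, the exterior derivative is
  d(omega) = sum_{i<j} d(g_{ij}) ∧ dx_i ∧ dx_j = sum_{i<j, k} (∂g_{ij}/∂x_k) dx_k ∧ dx_i ∧ dx_j.
Expand each term, using dx_k ∧ dx_i ∧ dx_j = sgn(permutation) dx_{(a)} ∧ dx_{(b)} ∧ dx_{(c)} with (a < b < c) sorted:
  d(x^2) includes (∂/∂x)(x^2) dx = (2*x) dx, which multiplied by dy ∧ dz gives (2*x) dx ∧ dy ∧ dz
Collecting like 3-forms: d(omega) = (2*x) dx ∧ dy ∧ dz.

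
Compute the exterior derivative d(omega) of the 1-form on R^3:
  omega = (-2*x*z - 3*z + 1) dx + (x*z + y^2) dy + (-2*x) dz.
d(omega) = (z) dx ∧ dy + (2*x + 1) dx ∧ dz + (-x) dy ∧ dz

For a 1-form omega = sum_i f_i dx_i, the exterior derivative is
  d(omega) = sum_{i < j} (∂f_j/∂x_i - ∂f_i/∂x_j) dx_i ∧ dx_j.
  coefficient of dx ∧ dy: ∂f_2/∂x - ∂f_1/∂y = ∂(x*z + y^2)/∂x - ∂(-2*x*z - 3*z + 1)/∂y = z
  coefficient of dx ∧ dz: ∂f_3/∂x - ∂f_1/∂z = ∂(-2*x)/∂x - ∂(-2*x*z - 3*z + 1)/∂z = 2*x + 1
  coefficient of dy ∧ dz: ∂f_3/∂y - ∂f_2/∂z = ∂(-2*x)/∂y - ∂(x*z + y^2)/∂z = -x
Assembling: d(omega) = (z) dx ∧ dy + (2*x + 1) dx ∧ dz + (-x) dy ∧ dz.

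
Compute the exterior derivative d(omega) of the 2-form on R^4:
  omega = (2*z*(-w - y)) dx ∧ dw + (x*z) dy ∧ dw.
d(omega) = (3*z) dx ∧ dy ∧ dw + (2*w + 2*y) dx ∧ dz ∧ dw + (-x) dy ∧ dz ∧ dw

For a 2-form omega = sum_{i<j} g_{ij} dx_i ∧ dx_j, the exterior derivative is
  d(omega) = sum_{i<j} d(g_{ij}) ∧ dx_i ∧ dx_j = sum_{i<j, k} (∂g_{ij}/∂x_k) dx_k ∧ dx_i ∧ dx_j.
Expand each term, using dx_k ∧ dx_i ∧ dx_j = sgn(permutation) dx_{(a)} ∧ dx_{(b)} ∧ dx_{(c)} with (a < b < c) sorted:
  d(2*z*(-w - y)) includes (∂/∂y)(2*z*(-w - y)) dy = (-2*z) dy, which multiplied by dx ∧ dw gives (2*z) dx ∧ dy ∧ dw
  d(2*z*(-w - y)) includes (∂/∂z)(2*z*(-w - y)) dz = (-2*w - 2*y) dz, which multiplied by dx ∧ dw gives (2*w + 2*y) dx ∧ dz ∧ dw
  d(x*z) includes (∂/∂x)(x*z) dx = (z) dx, which multiplied by dy ∧ dw gives (z) dx ∧ dy ∧ dw
  d(x*z) includes (∂/∂z)(x*z) dz = (x) dz, which multiplied by dy ∧ dw gives (-x) dy ∧ dz ∧ dw
Collecting like 3-forms: d(omega) = (3*z) dx ∧ dy ∧ dw + (2*w + 2*y) dx ∧ dz ∧ dw + (-x) dy ∧ dz ∧ dw.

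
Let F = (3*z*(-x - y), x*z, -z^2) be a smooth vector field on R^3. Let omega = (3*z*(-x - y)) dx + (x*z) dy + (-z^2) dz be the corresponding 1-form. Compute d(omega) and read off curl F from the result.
d(omega) = (-x) dy ∧ dz + (-3*x - 3*y) dz ∧ dx + (4*z) dx ∧ dy; curl F = (-x, -3*x - 3*y, 4*z)

d omega = sum_{i<j} (∂f_j/∂x_i - ∂f_i/∂x_j) dx_i ∧ dx_j. Under the identification (dy ∧ dz, dz ∧ dx, dx ∧ dy) ↔ (e_x, e_y, e_z), the coefficients are exactly the components of curl F. Compute:
  ∂R/∂y - ∂Q/∂z = (0) - (x) = -x
  ∂P/∂z - ∂R/∂x = (-3*x - 3*y) - (0) = -3*x - 3*y
  ∂Q/∂x - ∂P/∂y = (z) - (-3*z) = 4*z.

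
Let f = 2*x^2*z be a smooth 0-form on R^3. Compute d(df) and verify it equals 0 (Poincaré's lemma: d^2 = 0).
d(df) = 0

Step 1: df = sum_i (∂f/∂x_i) dx_i = (4*x*z) dx + (0) dy + (2*x^2) dz.
Step 2: Apply d again. Using the 1-form formula, the coefficient of dx ∧ dy in d(df) is ∂^2 f/∂x ∂y - ∂^2 f/∂y ∂x = (0) - (0) = 0 (equality of mixed partials for smooth f).
Similarly for dx ∧ dz and dy ∧ dz — all coefficients vanish. So d(df) = 0.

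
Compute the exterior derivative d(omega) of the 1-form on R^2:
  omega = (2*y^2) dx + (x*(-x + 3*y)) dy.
d(omega) = (-2*x - y) dx ∧ dy

For a 1-form omega = sum_i f_i dx_i, the exterior derivative is
  d(omega) = sum_{i < j} (∂f_j/∂x_i - ∂f_i/∂x_j) dx_i ∧ dx_j.
  coefficient of dx ∧ dy: ∂f_2/∂x - ∂f_1/∂y = ∂(x*(-x + 3*y))/∂x - ∂(2*y^2)/∂y = -2*x - y
Assembling: d(omega) = (-2*x - y) dx ∧ dy.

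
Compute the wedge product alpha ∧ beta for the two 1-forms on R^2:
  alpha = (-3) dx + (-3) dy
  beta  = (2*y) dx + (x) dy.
alpha ∧ beta = (-3*x + 6*y) dx ∧ dy

Distribute the wedge, using dx_i ∧ dx_j = -dx_j ∧ dx_i and dx_i ∧ dx_i = 0. For each pair (i, j) with i < j, the coefficient of dx_i ∧ dx_j in alpha ∧ beta is (alpha_i * beta_j - alpha_j * beta_i). Collecting: alpha ∧ beta = (-3*x + 6*y) dx ∧ dy.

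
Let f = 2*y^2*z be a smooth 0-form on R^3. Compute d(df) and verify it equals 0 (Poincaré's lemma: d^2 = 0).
d(df) = 0

Step 1: df = sum_i (∂f/∂x_i) dx_i = (0) dx + (4*y*z) dy + (2*y^2) dz.
Step 2: Apply d again. Using the 1-form formula, the coefficient of dx ∧ dy in d(df) is ∂^2 f/∂x ∂y - ∂^2 f/∂y ∂x = (0) - (0) = 0 (equality of mixed partials for smooth f).
Similarly for dx ∧ dz and dy ∧ dz — all coefficients vanish. So d(df) = 0.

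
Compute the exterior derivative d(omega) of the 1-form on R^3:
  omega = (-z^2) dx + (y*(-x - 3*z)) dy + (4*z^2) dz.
d(omega) = (-y) dx ∧ dy + (2*z) dx ∧ dz + (3*y) dy ∧ dz

For a 1-form omega = sum_i f_i dx_i, the exterior derivative is
  d(omega) = sum_{i < j} (∂f_j/∂x_i - ∂f_i/∂x_j) dx_i ∧ dx_j.
  coefficient of dx ∧ dy: ∂f_2/∂x - ∂f_1/∂y = ∂(y*(-x - 3*z))/∂x - ∂(-z^2)/∂y = -y
  coefficient of dx ∧ dz: ∂f_3/∂x - ∂f_1/∂z = ∂(4*z^2)/∂x - ∂(-z^2)/∂z = 2*z
  coefficient of dy ∧ dz: ∂f_3/∂y - ∂f_2/∂z = ∂(4*z^2)/∂y - ∂(y*(-x - 3*z))/∂z = 3*y
Assembling: d(omega) = (-y) dx ∧ dy + (2*z) dx ∧ dz + (3*y) dy ∧ dz.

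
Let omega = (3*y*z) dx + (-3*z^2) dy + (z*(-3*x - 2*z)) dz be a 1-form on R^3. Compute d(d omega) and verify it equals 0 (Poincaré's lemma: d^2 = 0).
d(d omega) = 0

Step 1: d omega = sum_{i<j} (∂f_j/∂x_i - ∂f_i/∂x_j) dx_i ∧ dx_j:
  coeff of dx ∧ dy: -3*z
  coeff of dx ∧ dz: -3*y - 3*z
  coeff of dy ∧ dz: 6*z
Step 2: Apply d again to each 2-form coefficient. The only possible 3-form in R^3 is dx ∧ dy ∧ dz, with coefficient
  ∂(coeff of dy∧dz)/∂x - ∂(coeff of dx∧dz)/∂y + ∂(coeff of dx∧dy)/∂z
  = ∂/∂x (6*z) - ∂/∂y (-3*y - 3*z) + ∂/∂z (-3*z).
Each of these terms simplifies to sums of mixed partials that cancel in pairs. The result is 0 (by equality of mixed partials for smooth functions — Schwarz / Clairaut).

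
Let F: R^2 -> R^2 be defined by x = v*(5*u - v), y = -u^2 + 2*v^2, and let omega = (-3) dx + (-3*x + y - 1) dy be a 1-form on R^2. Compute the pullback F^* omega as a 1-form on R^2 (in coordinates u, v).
F^* omega = (2*u^3 + 30*u^2*v - 10*u*v^2 + 2*u - 15*v) du + (-4*u^2*v - 60*u*v^2 - 15*u + 20*v^3 + 2*v) dv

Using F^*(f dg) = (f ∘ F) d(g ∘ F), substitute each coordinate x_i by F_i(u, v) in f_i, and replace dx_i by d F_i = (∂F_i/∂u) du + (∂F_i/∂v) dv.
  For the x component: f_1(F) = -3; d F_1 = (5*v) du + (5*u - 2*v) dv
  For the y component: f_2(F) = -u^2 - 15*u*v + 5*v^2 - 1; d F_2 = (-2*u) du + (4*v) dv
Combining and collecting du, dv coefficients:
  coeff of du: 2*u^3 + 30*u^2*v - 10*u*v^2 + 2*u - 15*v
  coeff of dv: -4*u^2*v - 60*u*v^2 - 15*u + 20*v^3 + 2*v
F^* omega = (2*u^3 + 30*u^2*v - 10*u*v^2 + 2*u - 15*v) du + (-4*u^2*v - 60*u*v^2 - 15*u + 20*v^3 + 2*v) dv.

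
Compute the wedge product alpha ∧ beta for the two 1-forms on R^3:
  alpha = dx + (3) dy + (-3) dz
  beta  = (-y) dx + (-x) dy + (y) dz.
alpha ∧ beta = (-x + 3*y) dx ∧ dy + (-2*y) dx ∧ dz + (-3*x + 3*y) dy ∧ dz

Distribute the wedge, using dx_i ∧ dx_j = -dx_j ∧ dx_i and dx_i ∧ dx_i = 0. For each pair (i, j) with i < j, the coefficient of dx_i ∧ dx_j in alpha ∧ beta is (alpha_i * beta_j - alpha_j * beta_i). Collecting: alpha ∧ beta = (-x + 3*y) dx ∧ dy + (-2*y) dx ∧ dz + (-3*x + 3*y) dy ∧ dz.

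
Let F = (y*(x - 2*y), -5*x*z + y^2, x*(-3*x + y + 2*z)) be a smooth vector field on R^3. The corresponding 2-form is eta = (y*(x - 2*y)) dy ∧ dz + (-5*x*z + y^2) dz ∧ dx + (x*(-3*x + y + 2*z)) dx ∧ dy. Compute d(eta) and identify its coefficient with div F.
d(eta) = (2*x + 3*y) dx ∧ dy ∧ dz; div F = 2*x + 3*y

For a 2-form in R^3 of the form above, applying d gives a 3-form with coefficient ∂P/∂x + ∂Q/∂y + ∂R/∂z:
  ∂P/∂x = y
  ∂Q/∂y = 2*y
  ∂R/∂z = 2*x
Sum = 2*x + 3*y, which is exactly div F.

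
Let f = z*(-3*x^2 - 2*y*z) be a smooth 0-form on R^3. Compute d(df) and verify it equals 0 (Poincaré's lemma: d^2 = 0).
d(df) = 0

Step 1: df = sum_i (∂f/∂x_i) dx_i = (-6*x*z) dx + (-2*z^2) dy + (-3*x^2 - 4*y*z) dz.
Step 2: Apply d again. Using the 1-form formula, the coefficient of dx ∧ dy in d(df) is ∂^2 f/∂x ∂y - ∂^2 f/∂y ∂x = (0) - (0) = 0 (equality of mixed partials for smooth f).
Similarly for dx ∧ dz and dy ∧ dz — all coefficients vanish. So d(df) = 0.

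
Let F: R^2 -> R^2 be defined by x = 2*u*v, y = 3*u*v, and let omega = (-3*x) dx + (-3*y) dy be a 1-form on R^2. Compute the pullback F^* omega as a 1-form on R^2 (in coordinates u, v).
F^* omega = (-39*u*v^2) du + (-39*u^2*v) dv

Using F^*(f dg) = (f ∘ F) d(g ∘ F), substitute each coordinate x_i by F_i(u, v) in f_i, and replace dx_i by d F_i = (∂F_i/∂u) du + (∂F_i/∂v) dv.
  For the x component: f_1(F) = -6*u*v; d F_1 = (2*v) du + (2*u) dv
  For the y component: f_2(F) = -9*u*v; d F_2 = (3*v) du + (3*u) dv
Combining and collecting du, dv coefficients:
  coeff of du: -39*u*v^2
  coeff of dv: -39*u^2*v
F^* omega = (-39*u*v^2) du + (-39*u^2*v) dv.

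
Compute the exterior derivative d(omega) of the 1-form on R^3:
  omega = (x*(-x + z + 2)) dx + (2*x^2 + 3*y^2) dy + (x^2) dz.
d(omega) = (4*x) dx ∧ dy + (x) dx ∧ dz

For a 1-form omega = sum_i f_i dx_i, the exterior derivative is
  d(omega) = sum_{i < j} (∂f_j/∂x_i - ∂f_i/∂x_j) dx_i ∧ dx_j.
  coefficient of dx ∧ dy: ∂f_2/∂x - ∂f_1/∂y = ∂(2*x^2 + 3*y^2)/∂x - ∂(x*(-x + z + 2))/∂y = 4*x
  coefficient of dx ∧ dz: ∂f_3/∂x - ∂f_1/∂z = ∂(x^2)/∂x - ∂(x*(-x + z + 2))/∂z = x
Assembling: d(omega) = (4*x) dx ∧ dy + (x) dx ∧ dz.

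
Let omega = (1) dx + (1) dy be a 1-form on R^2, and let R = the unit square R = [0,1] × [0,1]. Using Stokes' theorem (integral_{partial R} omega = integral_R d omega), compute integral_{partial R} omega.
integral_(partial R) omega = 0

Stokes: integral_partial_R omega = integral_R d omega with d omega = (∂Q/∂x - ∂P/∂y) dx ∧ dy.
  ∂Q/∂x = 0
  ∂P/∂y = 0
  integrand = ∂Q/∂x - ∂P/∂y = 0.
Integrating over R: integral_0^1 integral_0^1 (0) dx dy = 0.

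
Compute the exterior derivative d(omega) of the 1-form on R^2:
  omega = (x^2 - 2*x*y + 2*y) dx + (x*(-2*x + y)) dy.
d(omega) = (-2*x + y - 2) dx ∧ dy

For a 1-form omega = sum_i f_i dx_i, the exterior derivative is
  d(omega) = sum_{i < j} (∂f_j/∂x_i - ∂f_i/∂x_j) dx_i ∧ dx_j.
  coefficient of dx ∧ dy: ∂f_2/∂x - ∂f_1/∂y = ∂(x*(-2*x + y))/∂x - ∂(x^2 - 2*x*y + 2*y)/∂y = -2*x + y - 2
Assembling: d(omega) = (-2*x + y - 2) dx ∧ dy.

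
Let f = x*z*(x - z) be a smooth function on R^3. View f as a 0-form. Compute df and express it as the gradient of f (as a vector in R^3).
df = (z*(2*x - z)) dx + (0) dy + (x*(x - 2*z)) dz; grad f = (z*(2*x - z), 0, x*(x - 2*z))

For a 0-form f, d f = (∂f/∂x) dx + (∂f/∂y) dy + (∂f/∂z) dz. The components of the vector representation are exactly the entries of grad f in Cartesian coordinates:
  ∂f/∂x = z*(2*x - z)
  ∂f/∂y = 0
  ∂f/∂z = x*(x - 2*z).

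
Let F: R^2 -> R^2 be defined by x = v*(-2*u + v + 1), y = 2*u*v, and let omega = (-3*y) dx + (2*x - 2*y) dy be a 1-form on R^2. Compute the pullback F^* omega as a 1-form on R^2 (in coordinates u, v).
F^* omega = (4*v^2*(-u + v + 1)) du + (2*u*v*(-2*u - 4*v - 1)) dv

Using F^*(f dg) = (f ∘ F) d(g ∘ F), substitute each coordinate x_i by F_i(u, v) in f_i, and replace dx_i by d F_i = (∂F_i/∂u) du + (∂F_i/∂v) dv.
  For the x component: f_1(F) = -6*u*v; d F_1 = (-2*v) du + (-2*u + 2*v + 1) dv
  For the y component: f_2(F) = 2*v*(-4*u + v + 1); d F_2 = (2*v) du + (2*u) dv
Combining and collecting du, dv coefficients:
  coeff of du: 4*v^2*(-u + v + 1)
  coeff of dv: 2*u*v*(-2*u - 4*v - 1)
F^* omega = (4*v^2*(-u + v + 1)) du + (2*u*v*(-2*u - 4*v - 1)) dv.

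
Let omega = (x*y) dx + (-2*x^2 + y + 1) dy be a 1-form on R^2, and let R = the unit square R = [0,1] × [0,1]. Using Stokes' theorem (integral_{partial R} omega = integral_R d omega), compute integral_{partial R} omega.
integral_(partial R) omega = -5/2

Stokes: integral_partial_R omega = integral_R d omega with d omega = (∂Q/∂x - ∂P/∂y) dx ∧ dy.
  ∂Q/∂x = -4*x
  ∂P/∂y = x
  integrand = ∂Q/∂x - ∂P/∂y = -5*x.
Integrating over R: integral_0^1 integral_0^1 (-5*x) dx dy = -5/2.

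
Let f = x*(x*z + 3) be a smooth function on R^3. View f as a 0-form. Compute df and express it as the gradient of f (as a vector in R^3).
df = (2*x*z + 3) dx + (0) dy + (x^2) dz; grad f = (2*x*z + 3, 0, x^2)

For a 0-form f, d f = (∂f/∂x) dx + (∂f/∂y) dy + (∂f/∂z) dz. The components of the vector representation are exactly the entries of grad f in Cartesian coordinates:
  ∂f/∂x = 2*x*z + 3
  ∂f/∂y = 0
  ∂f/∂z = x^2.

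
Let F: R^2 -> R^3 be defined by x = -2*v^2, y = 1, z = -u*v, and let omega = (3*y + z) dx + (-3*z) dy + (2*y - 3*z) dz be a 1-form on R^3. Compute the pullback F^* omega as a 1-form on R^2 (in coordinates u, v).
F^* omega = (v*(-3*u*v - 2)) du + (-3*u^2*v + 4*u*v^2 - 2*u - 12*v) dv

Using F^*(f dg) = (f ∘ F) d(g ∘ F), substitute each coordinate x_i by F_i(u, v) in f_i, and replace dx_i by d F_i = (∂F_i/∂u) du + (∂F_i/∂v) dv.
  For the x component: f_1(F) = -u*v + 3; d F_1 = (0) du + (-4*v) dv
  For the y component: f_2(F) = 3*u*v; d F_2 = (0) du + (0) dv
  For the z component: f_3(F) = 3*u*v + 2; d F_3 = (-v) du + (-u) dv
Combining and collecting du, dv coefficients:
  coeff of du: v*(-3*u*v - 2)
  coeff of dv: -3*u^2*v + 4*u*v^2 - 2*u - 12*v
F^* omega = (v*(-3*u*v - 2)) du + (-3*u^2*v + 4*u*v^2 - 2*u - 12*v) dv.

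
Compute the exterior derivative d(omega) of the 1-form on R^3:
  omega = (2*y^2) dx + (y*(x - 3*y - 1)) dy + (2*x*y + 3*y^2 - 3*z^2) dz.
d(omega) = (-3*y) dx ∧ dy + (2*y) dx ∧ dz + (2*x + 6*y) dy ∧ dz

For a 1-form omega = sum_i f_i dx_i, the exterior derivative is
  d(omega) = sum_{i < j} (∂f_j/∂x_i - ∂f_i/∂x_j) dx_i ∧ dx_j.
  coefficient of dx ∧ dy: ∂f_2/∂x - ∂f_1/∂y = ∂(y*(x - 3*y - 1))/∂x - ∂(2*y^2)/∂y = -3*y
  coefficient of dx ∧ dz: ∂f_3/∂x - ∂f_1/∂z = ∂(2*x*y + 3*y^2 - 3*z^2)/∂x - ∂(2*y^2)/∂z = 2*y
  coefficient of dy ∧ dz: ∂f_3/∂y - ∂f_2/∂z = ∂(2*x*y + 3*y^2 - 3*z^2)/∂y - ∂(y*(x - 3*y - 1))/∂z = 2*x + 6*y
Assembling: d(omega) = (-3*y) dx ∧ dy + (2*y) dx ∧ dz + (2*x + 6*y) dy ∧ dz.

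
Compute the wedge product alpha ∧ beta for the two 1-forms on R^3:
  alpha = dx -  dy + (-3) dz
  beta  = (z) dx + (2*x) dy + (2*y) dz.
alpha ∧ beta = (2*x + z) dx ∧ dy + (2*y + 3*z) dx ∧ dz + (6*x - 2*y) dy ∧ dz

Distribute the wedge, using dx_i ∧ dx_j = -dx_j ∧ dx_i and dx_i ∧ dx_i = 0. For each pair (i, j) with i < j, the coefficient of dx_i ∧ dx_j in alpha ∧ beta is (alpha_i * beta_j - alpha_j * beta_i). Collecting: alpha ∧ beta = (2*x + z) dx ∧ dy + (2*y + 3*z) dx ∧ dz + (6*x - 2*y) dy ∧ dz.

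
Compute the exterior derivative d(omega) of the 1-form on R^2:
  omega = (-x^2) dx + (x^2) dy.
d(omega) = (2*x) dx ∧ dy

For a 1-form omega = sum_i f_i dx_i, the exterior derivative is
  d(omega) = sum_{i < j} (∂f_j/∂x_i - ∂f_i/∂x_j) dx_i ∧ dx_j.
  coefficient of dx ∧ dy: ∂f_2/∂x - ∂f_1/∂y = ∂(x^2)/∂x - ∂(-x^2)/∂y = 2*x
Assembling: d(omega) = (2*x) dx ∧ dy.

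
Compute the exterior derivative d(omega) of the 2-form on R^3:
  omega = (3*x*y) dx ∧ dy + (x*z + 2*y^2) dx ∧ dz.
d(omega) = (-4*y) dx ∧ dy ∧ dz

For a 2-form omega = sum_{i<j} g_{ij} dx_i ∧ dx_j, the exterior derivative is
  d(omega) = sum_{i<j} d(g_{ij}) ∧ dx_i ∧ dx_j = sum_{i<j, k} (∂g_{ij}/∂x_k) dx_k ∧ dx_i ∧ dx_j.
Expand each term, using dx_k ∧ dx_i ∧ dx_j = sgn(permutation) dx_{(a)} ∧ dx_{(b)} ∧ dx_{(c)} with (a < b < c) sorted:
  d(x*z + 2*y^2) includes (∂/∂y)(x*z + 2*y^2) dy = (4*y) dy, which multiplied by dx ∧ dz gives (-4*y) dx ∧ dy ∧ dz
Collecting like 3-forms: d(omega) = (-4*y) dx ∧ dy ∧ dz.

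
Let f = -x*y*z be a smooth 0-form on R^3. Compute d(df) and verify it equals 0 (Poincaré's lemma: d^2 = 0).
d(df) = 0

Step 1: df = sum_i (∂f/∂x_i) dx_i = (-y*z) dx + (-x*z) dy + (-x*y) dz.
Step 2: Apply d again. Using the 1-form formula, the coefficient of dx ∧ dy in d(df) is ∂^2 f/∂x ∂y - ∂^2 f/∂y ∂x = (-z) - (-z) = 0 (equality of mixed partials for smooth f).
Similarly for dx ∧ dz and dy ∧ dz — all coefficients vanish. So d(df) = 0.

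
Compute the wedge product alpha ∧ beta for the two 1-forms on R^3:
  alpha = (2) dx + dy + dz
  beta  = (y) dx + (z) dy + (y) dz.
alpha ∧ beta = (-y + 2*z) dx ∧ dy + (y) dx ∧ dz + (y - z) dy ∧ dz

Distribute the wedge, using dx_i ∧ dx_j = -dx_j ∧ dx_i and dx_i ∧ dx_i = 0. For each pair (i, j) with i < j, the coefficient of dx_i ∧ dx_j in alpha ∧ beta is (alpha_i * beta_j - alpha_j * beta_i). Collecting: alpha ∧ beta = (-y + 2*z) dx ∧ dy + (y) dx ∧ dz + (y - z) dy ∧ dz.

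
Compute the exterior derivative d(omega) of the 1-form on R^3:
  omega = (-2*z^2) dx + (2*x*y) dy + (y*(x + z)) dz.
d(omega) = (2*y) dx ∧ dy + (y + 4*z) dx ∧ dz + (x + z) dy ∧ dz

For a 1-form omega = sum_i f_i dx_i, the exterior derivative is
  d(omega) = sum_{i < j} (∂f_j/∂x_i - ∂f_i/∂x_j) dx_i ∧ dx_j.
  coefficient of dx ∧ dy: ∂f_2/∂x - ∂f_1/∂y = ∂(2*x*y)/∂x - ∂(-2*z^2)/∂y = 2*y
  coefficient of dx ∧ dz: ∂f_3/∂x - ∂f_1/∂z = ∂(y*(x + z))/∂x - ∂(-2*z^2)/∂z = y + 4*z
  coefficient of dy ∧ dz: ∂f_3/∂y - ∂f_2/∂z = ∂(y*(x + z))/∂y - ∂(2*x*y)/∂z = x + z
Assembling: d(omega) = (2*y) dx ∧ dy + (y + 4*z) dx ∧ dz + (x + z) dy ∧ dz.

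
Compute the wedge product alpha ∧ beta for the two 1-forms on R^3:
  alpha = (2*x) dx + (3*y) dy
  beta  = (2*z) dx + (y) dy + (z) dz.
alpha ∧ beta = (2*y*(x - 3*z)) dx ∧ dy + (2*x*z) dx ∧ dz + (3*y*z) dy ∧ dz

Distribute the wedge, using dx_i ∧ dx_j = -dx_j ∧ dx_i and dx_i ∧ dx_i = 0. For each pair (i, j) with i < j, the coefficient of dx_i ∧ dx_j in alpha ∧ beta is (alpha_i * beta_j - alpha_j * beta_i). Collecting: alpha ∧ beta = (2*y*(x - 3*z)) dx ∧ dy + (2*x*z) dx ∧ dz + (3*y*z) dy ∧ dz.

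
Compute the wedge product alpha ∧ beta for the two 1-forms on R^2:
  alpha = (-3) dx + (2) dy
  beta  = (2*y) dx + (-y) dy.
alpha ∧ beta = (-y) dx ∧ dy

Distribute the wedge, using dx_i ∧ dx_j = -dx_j ∧ dx_i and dx_i ∧ dx_i = 0. For each pair (i, j) with i < j, the coefficient of dx_i ∧ dx_j in alpha ∧ beta is (alpha_i * beta_j - alpha_j * beta_i). Collecting: alpha ∧ beta = (-y) dx ∧ dy.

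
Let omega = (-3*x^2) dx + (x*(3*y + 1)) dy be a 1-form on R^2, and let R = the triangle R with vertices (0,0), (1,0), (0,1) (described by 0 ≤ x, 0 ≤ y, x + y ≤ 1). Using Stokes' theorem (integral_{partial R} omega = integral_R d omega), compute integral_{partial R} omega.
integral_(partial R) omega = 1

Stokes: integral_partial_R omega = integral_R d omega with d omega = (∂Q/∂x - ∂P/∂y) dx ∧ dy.
  ∂Q/∂x = 3*y + 1
  ∂P/∂y = 0
  integrand = ∂Q/∂x - ∂P/∂y = 3*y + 1.
Integrating over R: integral_0^1 integral_0^{1-x} (3*y + 1) dy dx = 1.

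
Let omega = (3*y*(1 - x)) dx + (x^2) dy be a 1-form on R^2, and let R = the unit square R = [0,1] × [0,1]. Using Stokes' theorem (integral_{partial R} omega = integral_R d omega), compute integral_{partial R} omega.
integral_(partial R) omega = -1/2

Stokes: integral_partial_R omega = integral_R d omega with d omega = (∂Q/∂x - ∂P/∂y) dx ∧ dy.
  ∂Q/∂x = 2*x
  ∂P/∂y = 3 - 3*x
  integrand = ∂Q/∂x - ∂P/∂y = 5*x - 3.
Integrating over R: integral_0^1 integral_0^1 (5*x - 3) dx dy = -1/2.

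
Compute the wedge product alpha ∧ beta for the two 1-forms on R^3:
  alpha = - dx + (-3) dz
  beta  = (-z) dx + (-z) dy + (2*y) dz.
alpha ∧ beta = (z) dx ∧ dy + (-2*y - 3*z) dx ∧ dz + (-3*z) dy ∧ dz

Distribute the wedge, using dx_i ∧ dx_j = -dx_j ∧ dx_i and dx_i ∧ dx_i = 0. For each pair (i, j) with i < j, the coefficient of dx_i ∧ dx_j in alpha ∧ beta is (alpha_i * beta_j - alpha_j * beta_i). Collecting: alpha ∧ beta = (z) dx ∧ dy + (-2*y - 3*z) dx ∧ dz + (-3*z) dy ∧ dz.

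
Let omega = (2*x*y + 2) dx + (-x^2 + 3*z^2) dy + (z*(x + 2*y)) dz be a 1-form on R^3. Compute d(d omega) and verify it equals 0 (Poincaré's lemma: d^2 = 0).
d(d omega) = 0

Step 1: d omega = sum_{i<j} (∂f_j/∂x_i - ∂f_i/∂x_j) dx_i ∧ dx_j:
  coeff of dx ∧ dy: -4*x
  coeff of dx ∧ dz: z
  coeff of dy ∧ dz: -4*z
Step 2: Apply d again to each 2-form coefficient. The only possible 3-form in R^3 is dx ∧ dy ∧ dz, with coefficient
  ∂(coeff of dy∧dz)/∂x - ∂(coeff of dx∧dz)/∂y + ∂(coeff of dx∧dy)/∂z
  = ∂/∂x (-4*z) - ∂/∂y (z) + ∂/∂z (-4*x).
Each of these terms simplifies to sums of mixed partials that cancel in pairs. The result is 0 (by equality of mixed partials for smooth functions — Schwarz / Clairaut).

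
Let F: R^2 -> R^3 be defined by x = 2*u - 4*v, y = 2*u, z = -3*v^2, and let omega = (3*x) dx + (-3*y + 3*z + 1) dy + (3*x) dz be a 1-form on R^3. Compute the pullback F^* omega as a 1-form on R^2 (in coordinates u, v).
F^* omega = (-18*v^2 - 24*v + 2) du + (-36*u*v - 24*u + 72*v^2 + 48*v) dv

Using F^*(f dg) = (f ∘ F) d(g ∘ F), substitute each coordinate x_i by F_i(u, v) in f_i, and replace dx_i by d F_i = (∂F_i/∂u) du + (∂F_i/∂v) dv.
  For the x component: f_1(F) = 6*u - 12*v; d F_1 = (2) du + (-4) dv
  For the y component: f_2(F) = -6*u - 9*v^2 + 1; d F_2 = (2) du + (0) dv
  For the z component: f_3(F) = 6*u - 12*v; d F_3 = (0) du + (-6*v) dv
Combining and collecting du, dv coefficients:
  coeff of du: -18*v^2 - 24*v + 2
  coeff of dv: -36*u*v - 24*u + 72*v^2 + 48*v
F^* omega = (-18*v^2 - 24*v + 2) du + (-36*u*v - 24*u + 72*v^2 + 48*v) dv.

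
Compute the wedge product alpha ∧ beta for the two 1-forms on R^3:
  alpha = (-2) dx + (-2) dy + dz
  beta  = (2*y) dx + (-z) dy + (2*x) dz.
alpha ∧ beta = (4*y + 2*z) dx ∧ dy + (-4*x - 2*y) dx ∧ dz + (-4*x + z) dy ∧ dz

Distribute the wedge, using dx_i ∧ dx_j = -dx_j ∧ dx_i and dx_i ∧ dx_i = 0. For each pair (i, j) with i < j, the coefficient of dx_i ∧ dx_j in alpha ∧ beta is (alpha_i * beta_j - alpha_j * beta_i). Collecting: alpha ∧ beta = (4*y + 2*z) dx ∧ dy + (-4*x - 2*y) dx ∧ dz + (-4*x + z) dy ∧ dz.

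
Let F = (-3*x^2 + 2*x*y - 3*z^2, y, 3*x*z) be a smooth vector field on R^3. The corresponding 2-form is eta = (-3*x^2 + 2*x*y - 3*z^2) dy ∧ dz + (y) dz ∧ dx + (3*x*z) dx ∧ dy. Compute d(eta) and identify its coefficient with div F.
d(eta) = (-3*x + 2*y + 1) dx ∧ dy ∧ dz; div F = -3*x + 2*y + 1

For a 2-form in R^3 of the form above, applying d gives a 3-form with coefficient ∂P/∂x + ∂Q/∂y + ∂R/∂z:
  ∂P/∂x = -6*x + 2*y
  ∂Q/∂y = 1
  ∂R/∂z = 3*x
Sum = -3*x + 2*y + 1, which is exactly div F.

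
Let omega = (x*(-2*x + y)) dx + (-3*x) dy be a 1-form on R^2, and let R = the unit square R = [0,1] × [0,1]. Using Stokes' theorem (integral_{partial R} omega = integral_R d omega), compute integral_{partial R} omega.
integral_(partial R) omega = -7/2

Stokes: integral_partial_R omega = integral_R d omega with d omega = (∂Q/∂x - ∂P/∂y) dx ∧ dy.
  ∂Q/∂x = -3
  ∂P/∂y = x
  integrand = ∂Q/∂x - ∂P/∂y = -x - 3.
Integrating over R: integral_0^1 integral_0^1 (-x - 3) dx dy = -7/2.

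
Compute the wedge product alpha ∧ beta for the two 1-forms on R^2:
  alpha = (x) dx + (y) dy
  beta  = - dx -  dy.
alpha ∧ beta = (-x + y) dx ∧ dy

Distribute the wedge, using dx_i ∧ dx_j = -dx_j ∧ dx_i and dx_i ∧ dx_i = 0. For each pair (i, j) with i < j, the coefficient of dx_i ∧ dx_j in alpha ∧ beta is (alpha_i * beta_j - alpha_j * beta_i). Collecting: alpha ∧ beta = (-x + y) dx ∧ dy.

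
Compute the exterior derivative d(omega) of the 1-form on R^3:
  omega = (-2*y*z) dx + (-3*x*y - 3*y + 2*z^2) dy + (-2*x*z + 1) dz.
d(omega) = (-3*y + 2*z) dx ∧ dy + (2*y - 2*z) dx ∧ dz + (-4*z) dy ∧ dz

For a 1-form omega = sum_i f_i dx_i, the exterior derivative is
  d(omega) = sum_{i < j} (∂f_j/∂x_i - ∂f_i/∂x_j) dx_i ∧ dx_j.
  coefficient of dx ∧ dy: ∂f_2/∂x - ∂f_1/∂y = ∂(-3*x*y - 3*y + 2*z^2)/∂x - ∂(-2*y*z)/∂y = -3*y + 2*z
  coefficient of dx ∧ dz: ∂f_3/∂x - ∂f_1/∂z = ∂(-2*x*z + 1)/∂x - ∂(-2*y*z)/∂z = 2*y - 2*z
  coefficient of dy ∧ dz: ∂f_3/∂y - ∂f_2/∂z = ∂(-2*x*z + 1)/∂y - ∂(-3*x*y - 3*y + 2*z^2)/∂z = -4*z
Assembling: d(omega) = (-3*y + 2*z) dx ∧ dy + (2*y - 2*z) dx ∧ dz + (-4*z) dy ∧ dz.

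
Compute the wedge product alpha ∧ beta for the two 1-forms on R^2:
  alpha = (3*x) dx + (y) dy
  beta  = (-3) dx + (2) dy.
alpha ∧ beta = (6*x + 3*y) dx ∧ dy

Distribute the wedge, using dx_i ∧ dx_j = -dx_j ∧ dx_i and dx_i ∧ dx_i = 0. For each pair (i, j) with i < j, the coefficient of dx_i ∧ dx_j in alpha ∧ beta is (alpha_i * beta_j - alpha_j * beta_i). Collecting: alpha ∧ beta = (6*x + 3*y) dx ∧ dy.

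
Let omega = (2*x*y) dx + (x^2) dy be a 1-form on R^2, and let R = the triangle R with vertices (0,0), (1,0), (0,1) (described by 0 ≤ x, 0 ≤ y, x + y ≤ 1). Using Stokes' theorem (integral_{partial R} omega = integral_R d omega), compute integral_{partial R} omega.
integral_(partial R) omega = 0

Stokes: integral_partial_R omega = integral_R d omega with d omega = (∂Q/∂x - ∂P/∂y) dx ∧ dy.
  ∂Q/∂x = 2*x
  ∂P/∂y = 2*x
  integrand = ∂Q/∂x - ∂P/∂y = 0.
Integrating over R: integral_0^1 integral_0^{1-x} (0) dy dx = 0.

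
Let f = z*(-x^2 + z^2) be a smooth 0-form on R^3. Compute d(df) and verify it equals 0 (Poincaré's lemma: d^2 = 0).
d(df) = 0

Step 1: df = sum_i (∂f/∂x_i) dx_i = (-2*x*z) dx + (0) dy + (-x^2 + 3*z^2) dz.
Step 2: Apply d again. Using the 1-form formula, the coefficient of dx ∧ dy in d(df) is ∂^2 f/∂x ∂y - ∂^2 f/∂y ∂x = (0) - (0) = 0 (equality of mixed partials for smooth f).
Similarly for dx ∧ dz and dy ∧ dz — all coefficients vanish. So d(df) = 0.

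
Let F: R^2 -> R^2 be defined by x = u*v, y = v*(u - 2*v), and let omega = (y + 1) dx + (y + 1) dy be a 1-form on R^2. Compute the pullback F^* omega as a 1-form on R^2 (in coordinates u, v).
F^* omega = (2*v*(u*v - 2*v^2 + 1)) du + (2*u^2*v - 8*u*v^2 + 2*u + 8*v^3 - 4*v) dv

Using F^*(f dg) = (f ∘ F) d(g ∘ F), substitute each coordinate x_i by F_i(u, v) in f_i, and replace dx_i by d F_i = (∂F_i/∂u) du + (∂F_i/∂v) dv.
  For the x component: f_1(F) = u*v - 2*v^2 + 1; d F_1 = (v) du + (u) dv
  For the y component: f_2(F) = u*v - 2*v^2 + 1; d F_2 = (v) du + (u - 4*v) dv
Combining and collecting du, dv coefficients:
  coeff of du: 2*v*(u*v - 2*v^2 + 1)
  coeff of dv: 2*u^2*v - 8*u*v^2 + 2*u + 8*v^3 - 4*v
F^* omega = (2*v*(u*v - 2*v^2 + 1)) du + (2*u^2*v - 8*u*v^2 + 2*u + 8*v^3 - 4*v) dv.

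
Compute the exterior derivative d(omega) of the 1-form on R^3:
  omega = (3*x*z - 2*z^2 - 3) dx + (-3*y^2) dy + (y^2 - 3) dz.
d(omega) = (-3*x + 4*z) dx ∧ dz + (2*y) dy ∧ dz

For a 1-form omega = sum_i f_i dx_i, the exterior derivative is
  d(omega) = sum_{i < j} (∂f_j/∂x_i - ∂f_i/∂x_j) dx_i ∧ dx_j.
  coefficient of dx ∧ dz: ∂f_3/∂x - ∂f_1/∂z = ∂(y^2 - 3)/∂x - ∂(3*x*z - 2*z^2 - 3)/∂z = -3*x + 4*z
  coefficient of dy ∧ dz: ∂f_3/∂y - ∂f_2/∂z = ∂(y^2 - 3)/∂y - ∂(-3*y^2)/∂z = 2*y
Assembling: d(omega) = (-3*x + 4*z) dx ∧ dz + (2*y) dy ∧ dz.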